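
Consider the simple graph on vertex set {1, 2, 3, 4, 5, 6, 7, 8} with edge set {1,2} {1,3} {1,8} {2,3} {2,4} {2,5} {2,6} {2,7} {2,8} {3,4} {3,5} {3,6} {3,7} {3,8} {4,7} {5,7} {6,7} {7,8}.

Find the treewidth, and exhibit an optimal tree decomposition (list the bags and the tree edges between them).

The largest bag has 4 vertices, giving width 3; this decomposition certifies tw(G) ≤ 3. For the lower bound, the 4 vertices {1, 2, 3, 8} are pairwise adjacent, and any tree decomposition puts a clique entirely inside one bag — forcing width ≥ 3. Hence tw(G) = 3 exactly.

Treewidth 3.
One such decomposition:
Bags: B1 = {2, 3, 7, 8}  B2 = {2, 3, 6, 7}  B3 = {2, 3, 4, 7}  B4 = {2, 3, 5, 7}  B5 = {1, 2, 3, 8}
Tree: B1–B2, B1–B3, B1–B4, B1–B5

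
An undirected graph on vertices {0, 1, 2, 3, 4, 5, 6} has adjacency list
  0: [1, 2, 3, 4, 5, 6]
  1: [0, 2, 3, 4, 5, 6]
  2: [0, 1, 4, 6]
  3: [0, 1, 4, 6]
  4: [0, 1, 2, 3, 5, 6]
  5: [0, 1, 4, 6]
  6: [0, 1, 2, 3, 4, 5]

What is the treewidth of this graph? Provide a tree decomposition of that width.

Treewidth 4.
One such decomposition:
Bags: B1 = {0, 1, 4, 5, 6}  B2 = {0, 1, 3, 4, 6}  B3 = {0, 1, 2, 4, 6}
Tree: B1–B2, B1–B3

Each bag holds 5 vertices, so the decomposition has width 4, which upper-bounds the treewidth. On the other hand G contains the 5-clique {0, 1, 2, 4, 6}. A clique must lie in a single bag of any decomposition, so no decomposition can have width below 4. The upper and lower bounds meet at 4, so that is the treewidth.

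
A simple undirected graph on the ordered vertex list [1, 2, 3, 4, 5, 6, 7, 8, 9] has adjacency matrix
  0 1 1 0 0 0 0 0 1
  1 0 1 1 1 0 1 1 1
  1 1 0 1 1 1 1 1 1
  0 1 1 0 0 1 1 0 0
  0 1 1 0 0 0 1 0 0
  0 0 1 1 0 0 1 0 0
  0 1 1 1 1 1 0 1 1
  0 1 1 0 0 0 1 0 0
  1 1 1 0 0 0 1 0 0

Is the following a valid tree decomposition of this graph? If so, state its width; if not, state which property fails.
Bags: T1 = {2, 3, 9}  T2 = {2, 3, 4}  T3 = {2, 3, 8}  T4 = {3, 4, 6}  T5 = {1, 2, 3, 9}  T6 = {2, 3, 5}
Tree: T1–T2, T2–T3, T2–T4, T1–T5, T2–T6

A tree decomposition must satisfy three properties: every vertex lies in some bag; for every edge, both endpoints lie together in some bag; and for every vertex, the bags containing it form a connected subtree. Here vertex 7 appears in no bag, so the decomposition is invalid.

No — vertex 7 appears in no bag.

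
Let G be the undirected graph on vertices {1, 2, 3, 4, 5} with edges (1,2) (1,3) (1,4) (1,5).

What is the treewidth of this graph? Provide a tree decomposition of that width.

Treewidth 1.
One such decomposition:
Bags: B1 = {1, 3}  B2 = {1, 5}  B3 = {1, 4}  B4 = {1, 2}
Tree: B1–B2, B1–B3, B3–B4

Each bag holds 2 vertices, so the decomposition has width 1, which upper-bounds the treewidth. G has an edge, so its treewidth is at least 1. The upper and lower bounds meet at 1, so that is the treewidth.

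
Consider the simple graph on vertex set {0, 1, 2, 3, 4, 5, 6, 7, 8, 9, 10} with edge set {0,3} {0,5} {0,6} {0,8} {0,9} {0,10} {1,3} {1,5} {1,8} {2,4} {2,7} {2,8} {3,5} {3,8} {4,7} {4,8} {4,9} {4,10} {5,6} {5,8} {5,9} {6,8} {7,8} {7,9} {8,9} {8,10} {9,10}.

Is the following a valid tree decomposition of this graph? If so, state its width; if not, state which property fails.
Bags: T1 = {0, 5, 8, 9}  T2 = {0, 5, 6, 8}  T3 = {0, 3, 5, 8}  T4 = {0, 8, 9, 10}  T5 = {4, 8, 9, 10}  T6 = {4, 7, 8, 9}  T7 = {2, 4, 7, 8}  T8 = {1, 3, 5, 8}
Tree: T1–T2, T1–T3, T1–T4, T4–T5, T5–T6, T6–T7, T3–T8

Every vertex of G appears in some bag (union = {0, 1, 2, 3, 4, 5, 6, 7, 8, 9, 10}); every edge is covered by a bag; and for each vertex v the set of bags containing v is connected in the bag tree. The decomposition is therefore valid. The largest bag has 4 vertices, so the width is 3.

Yes; width 3.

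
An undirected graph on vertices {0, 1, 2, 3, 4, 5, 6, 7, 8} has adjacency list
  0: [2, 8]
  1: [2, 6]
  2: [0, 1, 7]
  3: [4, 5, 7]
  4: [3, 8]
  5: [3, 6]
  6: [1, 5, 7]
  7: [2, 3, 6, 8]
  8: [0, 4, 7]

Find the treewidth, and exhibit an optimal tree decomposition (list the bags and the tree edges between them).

The largest bag has 4 vertices, giving width 3; this decomposition certifies tw(G) ≤ 3. For the lower bound: the 4 vertex sets {1,5,6}, {2}, {7}, {0,3,4,8} are disjoint, each induces a connected subgraph, and every pair is joined by at least one edge of G. Contracting each set to a single vertex therefore yields K_{4} as a minor, and since treewidth is minor-monotone, tw(G) ≥ tw(K_{4}) = 3. The upper and lower bounds meet at 3, so that is the treewidth.

Treewidth 3.
One such decomposition:
Bags: B1 = {1, 2, 5, 6}  B2 = {2, 5, 6, 7}  B3 = {2, 3, 5, 7}  B4 = {0, 2, 3, 7}  B5 = {0, 3, 7, 8}  B6 = {0, 3, 4, 8}
Tree: B1–B2, B2–B3, B3–B4, B4–B5, B5–B6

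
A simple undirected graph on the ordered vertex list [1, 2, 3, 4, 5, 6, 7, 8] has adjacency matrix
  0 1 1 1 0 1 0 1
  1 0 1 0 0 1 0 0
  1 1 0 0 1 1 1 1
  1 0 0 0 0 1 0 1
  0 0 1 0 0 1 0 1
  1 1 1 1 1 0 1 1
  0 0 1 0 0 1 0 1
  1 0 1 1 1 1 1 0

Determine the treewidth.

3

A width-3 tree decomposition is:
Bags: B1 = {3, 5, 6, 8}  B2 = {1, 3, 6, 8}  B3 = {1, 2, 3, 6}  B4 = {1, 4, 6, 8}  B5 = {3, 6, 7, 8}
Tree: B1–B2, B2–B3, B2–B4, B1–B5
Every bag has size at most 4, so the width is 4 − 1 = 3 and tw(G) ≤ 3. On the other hand G contains the 4-clique {1, 3, 6, 8}. A clique must lie in a single bag of any decomposition, so no decomposition can have width below 3. Therefore the treewidth is 3.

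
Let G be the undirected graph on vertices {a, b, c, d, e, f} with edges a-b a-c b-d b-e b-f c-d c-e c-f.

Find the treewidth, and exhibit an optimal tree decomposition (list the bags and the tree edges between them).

Treewidth 2.
Bags: B1 = {b, c, d}  B2 = {a, b, c}  B3 = {b, c, f}  B4 = {b, c, e}
Tree: B1–B2, B2–B3, B3–B4

Each bag holds 3 vertices, so the decomposition has width 2, which upper-bounds the treewidth. For the lower bound, G contains the cycle c–d–b–a–c, so G is not a forest; only forests have treewidth ≤ 1, hence tw(G) ≥ 2. Hence tw(G) = 2 exactly.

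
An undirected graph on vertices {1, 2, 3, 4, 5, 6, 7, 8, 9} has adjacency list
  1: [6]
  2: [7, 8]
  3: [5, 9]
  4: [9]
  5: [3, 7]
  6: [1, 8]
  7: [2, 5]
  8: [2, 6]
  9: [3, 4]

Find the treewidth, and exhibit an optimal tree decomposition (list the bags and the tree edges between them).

The largest bag has 2 vertices, giving width 1; this decomposition certifies tw(G) ≤ 1. Any graph with an edge has treewidth ≥ 1, and G has the edge 1–6. Hence tw(G) = 1 exactly.

Treewidth 1.
One optimal decomposition is:
Bags: B1 = {1, 6}  B2 = {6, 8}  B3 = {2, 8}  B4 = {2, 7}  B5 = {5, 7}  B6 = {3, 5}  B7 = {3, 9}  B8 = {4, 9}
Tree: B1–B2, B2–B3, B3–B4, B4–B5, B5–B6, B6–B7, B7–B8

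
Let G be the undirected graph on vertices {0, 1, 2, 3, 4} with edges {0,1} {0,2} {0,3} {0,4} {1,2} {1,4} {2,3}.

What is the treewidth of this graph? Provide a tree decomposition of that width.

Each bag holds 3 vertices, so the decomposition has width 2, which upper-bounds the treewidth. For the lower bound, the 3 vertices {0, 1, 2} are pairwise adjacent, and any tree decomposition puts a clique entirely inside one bag — forcing width ≥ 2. Therefore the treewidth is 2.

Treewidth 2.
One optimal decomposition is:
Bags: B1 = {0, 1, 4}  B2 = {0, 1, 2}  B3 = {0, 2, 3}
Tree: B1–B2, B2–B3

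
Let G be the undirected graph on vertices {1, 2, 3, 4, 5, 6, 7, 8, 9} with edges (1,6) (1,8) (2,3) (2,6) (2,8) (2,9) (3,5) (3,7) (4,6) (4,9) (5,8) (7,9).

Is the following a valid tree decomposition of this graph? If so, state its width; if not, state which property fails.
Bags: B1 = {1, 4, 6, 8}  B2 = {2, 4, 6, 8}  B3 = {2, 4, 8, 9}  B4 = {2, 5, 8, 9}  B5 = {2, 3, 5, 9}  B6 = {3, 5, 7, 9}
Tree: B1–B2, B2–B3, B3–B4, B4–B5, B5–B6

Checking the three conditions: (i) the bags cover all of {1, 2, 3, 4, 5, 6, 7, 8, 9}; (ii) for each edge, some bag contains both endpoints; (iii) the bags containing any fixed vertex form a subtree. All hold, so the decomposition is valid with width 4 − 1 = 3.

Yes; width 3.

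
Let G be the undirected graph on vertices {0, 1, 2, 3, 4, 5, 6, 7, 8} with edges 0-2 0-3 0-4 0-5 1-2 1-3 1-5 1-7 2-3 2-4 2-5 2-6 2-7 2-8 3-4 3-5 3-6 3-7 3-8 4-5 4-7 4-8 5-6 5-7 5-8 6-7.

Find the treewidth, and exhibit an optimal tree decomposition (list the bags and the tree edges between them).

Each bag holds 5 vertices, so the decomposition has width 4, which upper-bounds the treewidth. On the other hand G contains the 5-clique {1, 2, 3, 5, 7}. A clique must lie in a single bag of any decomposition, so no decomposition can have width below 4. Therefore the treewidth is 4.

Treewidth 4.
Bags: B1 = {2, 3, 4, 5, 8}  B2 = {0, 2, 3, 4, 5}  B3 = {2, 3, 4, 5, 7}  B4 = {1, 2, 3, 5, 7}  B5 = {2, 3, 5, 6, 7}
Tree: B1–B2, B1–B3, B3–B4, B3–B5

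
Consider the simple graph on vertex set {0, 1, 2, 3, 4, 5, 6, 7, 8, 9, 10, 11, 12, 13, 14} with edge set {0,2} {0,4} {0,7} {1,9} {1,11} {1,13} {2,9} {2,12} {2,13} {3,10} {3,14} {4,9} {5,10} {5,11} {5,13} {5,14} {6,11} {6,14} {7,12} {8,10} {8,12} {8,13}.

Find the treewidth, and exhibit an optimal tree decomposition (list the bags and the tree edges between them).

The largest bag has 4 vertices, giving width 3; this decomposition certifies tw(G) ≤ 3. For the lower bound: the 4 vertex sets {3,6,14}, {11}, {5}, {1,8,10,13} are disjoint, each induces a connected subgraph, and every pair is joined by at least one edge of G. Contracting each set to a single vertex therefore yields K_{4} as a minor, and since treewidth is minor-monotone, tw(G) ≥ tw(K_{4}) = 3. Therefore the treewidth is 3.

Treewidth 3.
One optimal decomposition is:
Bags: B1 = {3, 6, 11, 14}  B2 = {3, 5, 11, 14}  B3 = {3, 5, 10, 11}  B4 = {1, 5, 10, 11}  B5 = {1, 5, 10, 13}  B6 = {1, 8, 10, 13}  B7 = {1, 8, 9, 13}  B8 = {2, 8, 9, 13}  B9 = {2, 8, 9, 12}  B10 = {2, 4, 9, 12}  B11 = {0, 2, 4, 12}  B12 = {0, 4, 7, 12}
Tree: B1–B2, B2–B3, B3–B4, B4–B5, B5–B6, B6–B7, B7–B8, B8–B9, B9–B10, B10–B11, B11–B12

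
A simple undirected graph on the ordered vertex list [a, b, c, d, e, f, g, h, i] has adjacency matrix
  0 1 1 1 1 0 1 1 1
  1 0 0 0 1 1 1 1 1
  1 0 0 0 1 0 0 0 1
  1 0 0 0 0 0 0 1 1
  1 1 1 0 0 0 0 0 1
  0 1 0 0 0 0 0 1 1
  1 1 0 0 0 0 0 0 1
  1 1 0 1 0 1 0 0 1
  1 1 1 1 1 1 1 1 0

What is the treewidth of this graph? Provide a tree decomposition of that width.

Every bag has size at most 4, so the width is 4 − 1 = 3 and tw(G) ≤ 3. For the lower bound, the 4 vertices {a, d, h, i} are pairwise adjacent, and any tree decomposition puts a clique entirely inside one bag — forcing width ≥ 3. The upper and lower bounds meet at 3, so that is the treewidth.

Treewidth 3.
One such decomposition:
Bags: B1 = {b, f, h, i}  B2 = {a, b, h, i}  B3 = {a, b, g, i}  B4 = {a, b, e, i}  B5 = {a, c, e, i}  B6 = {a, d, h, i}
Tree: B1–B2, B2–B3, B2–B4, B4–B5, B2–B6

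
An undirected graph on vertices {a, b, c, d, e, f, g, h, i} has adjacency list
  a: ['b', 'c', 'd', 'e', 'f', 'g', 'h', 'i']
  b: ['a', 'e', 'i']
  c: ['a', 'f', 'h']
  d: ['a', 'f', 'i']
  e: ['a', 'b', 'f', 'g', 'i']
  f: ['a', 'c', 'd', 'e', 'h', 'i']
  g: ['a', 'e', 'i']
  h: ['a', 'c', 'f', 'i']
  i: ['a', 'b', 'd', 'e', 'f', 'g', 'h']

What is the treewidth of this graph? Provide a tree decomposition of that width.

Every bag has size at most 4, so the width is 4 − 1 = 3 and tw(G) ≤ 3. For the lower bound, the 4 vertices {a, c, f, h} are pairwise adjacent, and any tree decomposition puts a clique entirely inside one bag — forcing width ≥ 3. Therefore the treewidth is 3.

Treewidth 3.
Bags: B1 = {a, f, h, i}  B2 = {a, e, f, i}  B3 = {a, d, f, i}  B4 = {a, c, f, h}  B5 = {a, e, g, i}  B6 = {a, b, e, i}
Tree: B1–B2, B1–B3, B1–B4, B2–B5, B5–B6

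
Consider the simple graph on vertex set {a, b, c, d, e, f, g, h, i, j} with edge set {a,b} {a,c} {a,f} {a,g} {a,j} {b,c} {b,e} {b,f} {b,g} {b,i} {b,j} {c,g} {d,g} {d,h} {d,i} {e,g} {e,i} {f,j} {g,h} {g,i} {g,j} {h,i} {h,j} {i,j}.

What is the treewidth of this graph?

3

A width-3 tree decomposition is:
Bags: B1 = {b, g, i, j}  B2 = {a, b, g, j}  B3 = {a, b, f, j}  B4 = {b, e, g, i}  B5 = {g, h, i, j}  B6 = {a, b, c, g}  B7 = {d, g, h, i}
Tree: B1–B2, B2–B3, B1–B4, B1–B5, B2–B6, B5–B7
The largest bag has 4 vertices, giving width 3; this decomposition certifies tw(G) ≤ 3. For the lower bound, the 4 vertices {d, g, h, i} are pairwise adjacent, and any tree decomposition puts a clique entirely inside one bag — forcing width ≥ 3. Therefore the treewidth is 3.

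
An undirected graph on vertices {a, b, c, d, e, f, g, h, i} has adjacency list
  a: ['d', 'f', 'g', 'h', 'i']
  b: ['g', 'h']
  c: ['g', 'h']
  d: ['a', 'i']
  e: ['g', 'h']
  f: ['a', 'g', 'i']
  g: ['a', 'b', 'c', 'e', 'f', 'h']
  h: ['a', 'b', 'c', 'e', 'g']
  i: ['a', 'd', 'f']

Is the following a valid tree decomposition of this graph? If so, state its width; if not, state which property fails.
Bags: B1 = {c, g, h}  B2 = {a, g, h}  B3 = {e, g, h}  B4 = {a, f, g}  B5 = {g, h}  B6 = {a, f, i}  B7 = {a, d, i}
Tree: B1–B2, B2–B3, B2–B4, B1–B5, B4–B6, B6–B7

No — vertex b appears in no bag.

A tree decomposition must satisfy three properties: every vertex lies in some bag; for every edge, both endpoints lie together in some bag; and for every vertex, the bags containing it form a connected subtree. Here vertex b appears in no bag, so the decomposition is invalid.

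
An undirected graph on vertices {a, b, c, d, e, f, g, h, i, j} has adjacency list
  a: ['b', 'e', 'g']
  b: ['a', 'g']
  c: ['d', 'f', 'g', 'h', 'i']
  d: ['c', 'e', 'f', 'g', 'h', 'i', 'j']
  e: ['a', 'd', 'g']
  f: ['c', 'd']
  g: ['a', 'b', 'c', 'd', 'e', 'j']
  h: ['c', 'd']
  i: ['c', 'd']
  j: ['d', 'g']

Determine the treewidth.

A width-2 tree decomposition is:
Bags: B1 = {d, e, g}  B2 = {c, d, g}  B3 = {c, d, i}  B4 = {c, d, f}  B5 = {a, e, g}  B6 = {a, b, g}  B7 = {c, d, h}  B8 = {d, g, j}
Tree: B1–B2, B2–B3, B3–B4, B1–B5, B5–B6, B3–B7, B2–B8
Every bag has size at most 3, so the width is 3 − 1 = 2 and tw(G) ≤ 2. Conversely, {d, g, j} is a clique of size 3, and the vertices of any clique must share a bag in every tree decomposition; so some bag has ≥ 3 vertices and tw(G) ≥ 2. Hence tw(G) = 2 exactly.

2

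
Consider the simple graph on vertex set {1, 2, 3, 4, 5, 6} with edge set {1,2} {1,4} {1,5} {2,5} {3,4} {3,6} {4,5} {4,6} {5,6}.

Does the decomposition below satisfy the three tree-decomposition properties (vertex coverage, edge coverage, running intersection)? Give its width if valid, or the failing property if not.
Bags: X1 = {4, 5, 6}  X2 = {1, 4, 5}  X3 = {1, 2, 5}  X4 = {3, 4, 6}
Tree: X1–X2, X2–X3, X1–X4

Every vertex of G appears in some bag (union = {1, 2, 3, 4, 5, 6}); every edge is covered by a bag; and for each vertex v the set of bags containing v is connected in the bag tree. The decomposition is therefore valid. The largest bag has 3 vertices, so the width is 2.

Yes; width 2.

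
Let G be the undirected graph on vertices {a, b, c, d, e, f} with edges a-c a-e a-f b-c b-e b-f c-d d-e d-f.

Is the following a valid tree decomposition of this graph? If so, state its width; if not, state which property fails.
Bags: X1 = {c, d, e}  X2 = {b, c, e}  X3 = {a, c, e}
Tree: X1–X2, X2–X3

A tree decomposition must satisfy three properties: every vertex lies in some bag; for every edge, both endpoints lie together in some bag; and for every vertex, the bags containing it form a connected subtree. Here vertex f appears in no bag, so the decomposition is invalid.

No — vertex f appears in no bag.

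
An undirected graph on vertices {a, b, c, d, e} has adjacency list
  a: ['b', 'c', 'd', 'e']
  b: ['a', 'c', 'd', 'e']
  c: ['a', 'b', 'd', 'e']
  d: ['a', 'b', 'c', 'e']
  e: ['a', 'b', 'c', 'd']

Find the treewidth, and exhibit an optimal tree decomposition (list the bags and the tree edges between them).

Treewidth 4.
One such decomposition:
Bags: B1 = {a, b, c, d, e}
Tree: (single bag)

A single bag containing all 5 vertices is trivially a valid decomposition of width 4. On the other hand G contains the 5-clique {a, b, c, d, e}. A clique must lie in a single bag of any decomposition, so no decomposition can have width below 4. Therefore the treewidth is 4.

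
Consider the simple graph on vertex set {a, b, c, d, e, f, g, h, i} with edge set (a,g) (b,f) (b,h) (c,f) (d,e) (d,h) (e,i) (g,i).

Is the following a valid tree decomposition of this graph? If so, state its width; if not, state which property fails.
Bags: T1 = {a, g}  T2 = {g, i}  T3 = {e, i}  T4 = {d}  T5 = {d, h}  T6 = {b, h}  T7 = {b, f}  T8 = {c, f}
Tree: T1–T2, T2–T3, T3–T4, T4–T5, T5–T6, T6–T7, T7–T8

No — edge (e,d) lies in no bag.

A tree decomposition must satisfy three properties: every vertex lies in some bag; for every edge, both endpoints lie together in some bag; and for every vertex, the bags containing it form a connected subtree. Here edge (e,d) lies in no bag, so the decomposition is invalid.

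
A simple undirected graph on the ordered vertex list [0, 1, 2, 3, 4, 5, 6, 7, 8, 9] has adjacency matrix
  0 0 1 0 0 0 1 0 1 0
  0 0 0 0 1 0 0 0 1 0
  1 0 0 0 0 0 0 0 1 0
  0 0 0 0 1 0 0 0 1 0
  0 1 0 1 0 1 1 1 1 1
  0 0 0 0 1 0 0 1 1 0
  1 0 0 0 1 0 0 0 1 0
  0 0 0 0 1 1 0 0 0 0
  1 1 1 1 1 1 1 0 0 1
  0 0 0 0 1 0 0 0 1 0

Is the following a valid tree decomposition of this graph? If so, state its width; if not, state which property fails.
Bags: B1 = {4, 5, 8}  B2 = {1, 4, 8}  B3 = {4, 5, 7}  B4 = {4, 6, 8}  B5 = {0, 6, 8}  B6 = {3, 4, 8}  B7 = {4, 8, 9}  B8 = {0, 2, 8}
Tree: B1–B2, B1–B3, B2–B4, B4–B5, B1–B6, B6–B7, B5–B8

Every vertex of G appears in some bag (union = {0, 1, 2, 3, 4, 5, 6, 7, 8, 9}); every edge is covered by a bag; and for each vertex v the set of bags containing v is connected in the bag tree. The decomposition is therefore valid. The largest bag has 3 vertices, so the width is 2.

Yes; width 2.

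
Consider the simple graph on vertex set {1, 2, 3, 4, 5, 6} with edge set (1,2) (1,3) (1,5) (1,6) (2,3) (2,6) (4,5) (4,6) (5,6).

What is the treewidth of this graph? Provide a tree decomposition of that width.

Every bag has size at most 3, so the width is 3 − 1 = 2 and tw(G) ≤ 2. On the other hand G contains the 3-clique {1, 2, 3}. A clique must lie in a single bag of any decomposition, so no decomposition can have width below 2. Therefore the treewidth is 2.

Treewidth 2.
Bags: B1 = {1, 5, 6}  B2 = {1, 2, 6}  B3 = {1, 2, 3}  B4 = {4, 5, 6}
Tree: B1–B2, B2–B3, B1–B4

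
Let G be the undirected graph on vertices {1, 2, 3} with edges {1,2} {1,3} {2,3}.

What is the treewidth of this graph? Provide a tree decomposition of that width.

A single bag containing all 3 vertices is trivially a valid decomposition of width 2. Conversely, {1, 2, 3} is a clique of size 3, and the vertices of any clique must share a bag in every tree decomposition; so some bag has ≥ 3 vertices and tw(G) ≥ 2. Combining the bounds, tw(G) = 2.

Treewidth 2.
One optimal decomposition is:
Bags: B1 = {1, 2, 3}
Tree: (single bag)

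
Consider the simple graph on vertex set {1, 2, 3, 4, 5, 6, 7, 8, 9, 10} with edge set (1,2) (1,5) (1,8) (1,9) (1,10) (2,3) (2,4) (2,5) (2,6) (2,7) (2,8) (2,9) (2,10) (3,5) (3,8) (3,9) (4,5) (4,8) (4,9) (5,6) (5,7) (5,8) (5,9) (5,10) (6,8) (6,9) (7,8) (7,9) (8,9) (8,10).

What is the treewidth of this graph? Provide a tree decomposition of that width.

Every bag has size at most 5, so the width is 5 − 1 = 4 and tw(G) ≤ 4. For the lower bound, the 5 vertices {1, 2, 5, 8, 9} are pairwise adjacent, and any tree decomposition puts a clique entirely inside one bag — forcing width ≥ 4. Therefore the treewidth is 4.

Treewidth 4.
One optimal decomposition is:
Bags: B1 = {1, 2, 5, 8, 9}  B2 = {2, 5, 7, 8, 9}  B3 = {2, 5, 6, 8, 9}  B4 = {2, 4, 5, 8, 9}  B5 = {2, 3, 5, 8, 9}  B6 = {1, 2, 5, 8, 10}
Tree: B1–B2, B1–B3, B1–B4, B2–B5, B1–B6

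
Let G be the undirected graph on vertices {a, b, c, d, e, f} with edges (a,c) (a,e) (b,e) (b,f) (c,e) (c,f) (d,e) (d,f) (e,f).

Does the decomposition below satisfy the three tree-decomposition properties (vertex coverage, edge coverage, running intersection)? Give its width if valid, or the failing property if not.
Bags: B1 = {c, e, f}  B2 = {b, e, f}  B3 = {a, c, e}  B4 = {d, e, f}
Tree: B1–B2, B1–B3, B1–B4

Checking the three conditions: (i) the bags cover all of {a, b, c, d, e, f}; (ii) for each edge, some bag contains both endpoints; (iii) the bags containing any fixed vertex form a subtree. All hold, so the decomposition is valid with width 3 − 1 = 2.

Yes; width 2.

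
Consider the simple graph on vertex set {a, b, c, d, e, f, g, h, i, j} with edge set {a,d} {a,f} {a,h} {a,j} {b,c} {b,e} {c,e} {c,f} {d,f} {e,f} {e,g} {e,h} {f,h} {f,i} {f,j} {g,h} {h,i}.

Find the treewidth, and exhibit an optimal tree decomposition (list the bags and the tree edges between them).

Treewidth 2.
One such decomposition:
Bags: B1 = {a, f, h}  B2 = {e, f, h}  B3 = {c, e, f}  B4 = {e, g, h}  B5 = {b, c, e}  B6 = {f, h, i}  B7 = {a, d, f}  B8 = {a, f, j}
Tree: B1–B2, B2–B3, B2–B4, B3–B5, B1–B6, B1–B7, B7–B8

The largest bag has 3 vertices, giving width 2; this decomposition certifies tw(G) ≤ 2. Conversely, {e, g, h} is a clique of size 3, and the vertices of any clique must share a bag in every tree decomposition; so some bag has ≥ 3 vertices and tw(G) ≥ 2. The upper and lower bounds meet at 2, so that is the treewidth.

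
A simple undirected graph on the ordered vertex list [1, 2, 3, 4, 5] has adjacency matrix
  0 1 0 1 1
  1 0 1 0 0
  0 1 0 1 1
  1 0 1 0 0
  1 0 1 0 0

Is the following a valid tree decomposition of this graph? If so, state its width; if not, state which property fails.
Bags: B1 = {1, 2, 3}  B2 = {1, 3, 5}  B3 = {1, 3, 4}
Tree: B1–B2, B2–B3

Every vertex of G appears in some bag (union = {1, 2, 3, 4, 5}); every edge is covered by a bag; and for each vertex v the set of bags containing v is connected in the bag tree. The decomposition is therefore valid. The largest bag has 3 vertices, so the width is 2.

Yes; width 2.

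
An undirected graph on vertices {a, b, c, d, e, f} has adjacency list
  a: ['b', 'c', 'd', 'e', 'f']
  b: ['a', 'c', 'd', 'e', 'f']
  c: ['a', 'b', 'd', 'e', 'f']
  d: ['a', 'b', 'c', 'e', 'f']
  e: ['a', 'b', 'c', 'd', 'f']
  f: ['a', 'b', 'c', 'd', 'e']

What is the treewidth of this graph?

5

A width-5 tree decomposition is:
Bags: B1 = {a, b, c, d, e, f}
Tree: (single bag)
A single bag containing all 6 vertices is trivially a valid decomposition of width 5. On the other hand G contains the 6-clique {a, b, c, d, e, f}. A clique must lie in a single bag of any decomposition, so no decomposition can have width below 5. Hence tw(G) = 5 exactly.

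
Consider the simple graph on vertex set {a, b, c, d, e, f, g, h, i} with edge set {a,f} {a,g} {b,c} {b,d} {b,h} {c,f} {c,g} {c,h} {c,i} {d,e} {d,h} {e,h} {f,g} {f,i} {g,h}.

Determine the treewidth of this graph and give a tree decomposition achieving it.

Every bag has size at most 3, so the width is 3 − 1 = 2 and tw(G) ≤ 2. On the other hand G contains the 3-clique {a, f, g}. A clique must lie in a single bag of any decomposition, so no decomposition can have width below 2. Hence tw(G) = 2 exactly.

Treewidth 2.
One such decomposition:
Bags: B1 = {a, f, g}  B2 = {c, f, g}  B3 = {c, g, h}  B4 = {b, c, h}  B5 = {c, f, i}  B6 = {b, d, h}  B7 = {d, e, h}
Tree: B1–B2, B2–B3, B3–B4, B2–B5, B4–B6, B6–B7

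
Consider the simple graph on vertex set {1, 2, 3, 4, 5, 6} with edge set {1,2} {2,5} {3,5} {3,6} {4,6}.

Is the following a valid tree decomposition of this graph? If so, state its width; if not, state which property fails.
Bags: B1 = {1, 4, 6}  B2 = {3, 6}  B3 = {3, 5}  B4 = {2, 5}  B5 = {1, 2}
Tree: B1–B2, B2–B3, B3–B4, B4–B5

No — bags containing vertex 1 are not connected in the tree.

A tree decomposition must satisfy three properties: every vertex lies in some bag; for every edge, both endpoints lie together in some bag; and for every vertex, the bags containing it form a connected subtree. Here bags containing vertex 1 are not connected in the tree, so the decomposition is invalid.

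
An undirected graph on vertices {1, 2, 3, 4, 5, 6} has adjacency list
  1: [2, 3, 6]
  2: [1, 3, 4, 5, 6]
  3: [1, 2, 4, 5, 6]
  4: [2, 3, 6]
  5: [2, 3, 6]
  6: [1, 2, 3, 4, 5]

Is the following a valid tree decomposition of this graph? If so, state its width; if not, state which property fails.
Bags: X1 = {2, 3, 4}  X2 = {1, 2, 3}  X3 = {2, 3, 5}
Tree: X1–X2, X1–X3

A tree decomposition must satisfy three properties: every vertex lies in some bag; for every edge, both endpoints lie together in some bag; and for every vertex, the bags containing it form a connected subtree. Here vertex 6 appears in no bag, so the decomposition is invalid.

No — vertex 6 appears in no bag.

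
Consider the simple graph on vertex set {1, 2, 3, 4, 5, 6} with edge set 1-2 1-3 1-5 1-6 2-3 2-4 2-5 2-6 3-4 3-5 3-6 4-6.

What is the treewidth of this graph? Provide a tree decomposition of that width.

Every bag has size at most 4, so the width is 4 − 1 = 3 and tw(G) ≤ 3. Conversely, {1, 2, 3, 5} is a clique of size 4, and the vertices of any clique must share a bag in every tree decomposition; so some bag has ≥ 4 vertices and tw(G) ≥ 3. The upper and lower bounds meet at 3, so that is the treewidth.

Treewidth 3.
One such decomposition:
Bags: B1 = {1, 2, 3, 6}  B2 = {2, 3, 4, 6}  B3 = {1, 2, 3, 5}
Tree: B1–B2, B1–B3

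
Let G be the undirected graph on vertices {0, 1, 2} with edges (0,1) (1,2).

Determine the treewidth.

1

A width-1 tree decomposition is:
Bags: B1 = {1, 2}  B2 = {0, 1}
Tree: B1–B2
Every bag has size at most 2, so the width is 2 − 1 = 1 and tw(G) ≤ 1. G has an edge, so its treewidth is at least 1. Hence tw(G) = 1 exactly.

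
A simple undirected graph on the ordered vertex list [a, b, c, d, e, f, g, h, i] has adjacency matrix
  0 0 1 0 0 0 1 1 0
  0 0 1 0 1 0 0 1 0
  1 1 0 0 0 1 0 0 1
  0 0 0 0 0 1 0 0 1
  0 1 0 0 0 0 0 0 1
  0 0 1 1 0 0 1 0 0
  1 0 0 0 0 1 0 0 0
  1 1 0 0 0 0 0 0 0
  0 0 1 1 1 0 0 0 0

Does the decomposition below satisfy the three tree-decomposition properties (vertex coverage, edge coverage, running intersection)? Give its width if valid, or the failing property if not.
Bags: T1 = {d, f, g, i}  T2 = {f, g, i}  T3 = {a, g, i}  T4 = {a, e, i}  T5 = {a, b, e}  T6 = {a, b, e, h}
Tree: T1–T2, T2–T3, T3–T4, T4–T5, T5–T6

No — vertex c appears in no bag.

A tree decomposition must satisfy three properties: every vertex lies in some bag; for every edge, both endpoints lie together in some bag; and for every vertex, the bags containing it form a connected subtree. Here vertex c appears in no bag, so the decomposition is invalid.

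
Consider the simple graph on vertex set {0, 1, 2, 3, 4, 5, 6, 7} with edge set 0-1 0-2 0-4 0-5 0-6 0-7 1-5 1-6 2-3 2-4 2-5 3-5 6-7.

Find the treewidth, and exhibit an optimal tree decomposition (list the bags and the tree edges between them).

Every bag has size at most 3, so the width is 3 − 1 = 2 and tw(G) ≤ 2. Conversely, {0, 1, 5} is a clique of size 3, and the vertices of any clique must share a bag in every tree decomposition; so some bag has ≥ 3 vertices and tw(G) ≥ 2. The upper and lower bounds meet at 2, so that is the treewidth.

Treewidth 2.
One optimal decomposition is:
Bags: B1 = {0, 2, 5}  B2 = {2, 3, 5}  B3 = {0, 1, 5}  B4 = {0, 2, 4}  B5 = {0, 1, 6}  B6 = {0, 6, 7}
Tree: B1–B2, B1–B3, B1–B4, B3–B5, B5–B6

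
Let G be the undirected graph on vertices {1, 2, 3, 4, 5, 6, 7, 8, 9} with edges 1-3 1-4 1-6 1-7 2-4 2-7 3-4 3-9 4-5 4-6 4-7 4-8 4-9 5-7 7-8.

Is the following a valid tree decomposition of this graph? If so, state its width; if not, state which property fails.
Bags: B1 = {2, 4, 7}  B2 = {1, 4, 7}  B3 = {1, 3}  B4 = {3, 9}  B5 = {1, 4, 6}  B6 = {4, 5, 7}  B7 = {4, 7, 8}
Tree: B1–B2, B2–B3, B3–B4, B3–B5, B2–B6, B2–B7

No — edge (4,3) lies in no bag.

A tree decomposition must satisfy three properties: every vertex lies in some bag; for every edge, both endpoints lie together in some bag; and for every vertex, the bags containing it form a connected subtree. Here edge (4,3) lies in no bag, so the decomposition is invalid.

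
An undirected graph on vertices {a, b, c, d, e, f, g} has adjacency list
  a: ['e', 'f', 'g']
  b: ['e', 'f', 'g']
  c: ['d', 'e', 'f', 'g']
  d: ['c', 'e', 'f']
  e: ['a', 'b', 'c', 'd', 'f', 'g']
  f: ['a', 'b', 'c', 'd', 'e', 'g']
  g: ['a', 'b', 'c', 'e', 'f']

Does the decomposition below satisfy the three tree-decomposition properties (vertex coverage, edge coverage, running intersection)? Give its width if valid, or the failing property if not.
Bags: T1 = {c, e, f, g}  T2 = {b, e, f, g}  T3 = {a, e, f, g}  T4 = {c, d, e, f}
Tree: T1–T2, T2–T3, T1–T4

Every vertex of G appears in some bag (union = {a, b, c, d, e, f, g}); every edge is covered by a bag; and for each vertex v the set of bags containing v is connected in the bag tree. The decomposition is therefore valid. The largest bag has 4 vertices, so the width is 3.

Yes; width 3.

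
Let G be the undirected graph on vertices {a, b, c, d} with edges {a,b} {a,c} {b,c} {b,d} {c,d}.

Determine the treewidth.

A width-2 tree decomposition is:
Bags: B1 = {a, b, c}  B2 = {b, c, d}
Tree: B1–B2
Every bag has size at most 3, so the width is 3 − 1 = 2 and tw(G) ≤ 2. On the other hand G contains the 3-clique {b, c, d}. A clique must lie in a single bag of any decomposition, so no decomposition can have width below 2. The upper and lower bounds meet at 2, so that is the treewidth.

2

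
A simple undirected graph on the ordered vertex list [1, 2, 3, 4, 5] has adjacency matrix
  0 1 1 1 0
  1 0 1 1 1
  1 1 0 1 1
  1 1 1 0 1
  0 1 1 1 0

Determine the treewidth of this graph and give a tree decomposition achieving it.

Treewidth 3.
One optimal decomposition is:
Bags: B1 = {1, 2, 3, 4}  B2 = {2, 3, 4, 5}
Tree: B1–B2

The largest bag has 4 vertices, giving width 3; this decomposition certifies tw(G) ≤ 3. On the other hand G contains the 4-clique {1, 2, 3, 4}. A clique must lie in a single bag of any decomposition, so no decomposition can have width below 3. Therefore the treewidth is 3.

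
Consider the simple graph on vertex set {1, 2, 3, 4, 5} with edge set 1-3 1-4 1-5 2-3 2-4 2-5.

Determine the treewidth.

2

A width-2 tree decomposition is:
Bags: B1 = {1, 2, 5}  B2 = {1, 2, 3}  B3 = {1, 2, 4}
Tree: B1–B2, B2–B3
Each bag holds 3 vertices, so the decomposition has width 2, which upper-bounds the treewidth. For the lower bound, G contains the cycle 1–5–2–3–1, so G is not a forest; only forests have treewidth ≤ 1, hence tw(G) ≥ 2. The upper and lower bounds meet at 2, so that is the treewidth.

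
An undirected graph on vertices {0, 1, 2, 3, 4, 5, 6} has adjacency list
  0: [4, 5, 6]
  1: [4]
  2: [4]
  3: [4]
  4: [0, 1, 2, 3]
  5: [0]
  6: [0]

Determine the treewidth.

1

A width-1 tree decomposition is:
Bags: B1 = {0, 5}  B2 = {0, 4}  B3 = {0, 6}  B4 = {2, 4}  B5 = {3, 4}  B6 = {1, 4}
Tree: B1–B2, B1–B3, B2–B4, B4–B5, B4–B6
Each bag holds 2 vertices, so the decomposition has width 1, which upper-bounds the treewidth. G has an edge, so its treewidth is at least 1. Therefore the treewidth is 1.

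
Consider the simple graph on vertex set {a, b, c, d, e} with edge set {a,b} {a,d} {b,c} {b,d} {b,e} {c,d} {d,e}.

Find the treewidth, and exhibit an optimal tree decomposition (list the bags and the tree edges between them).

Treewidth 2.
One such decomposition:
Bags: B1 = {b, d, e}  B2 = {a, b, d}  B3 = {b, c, d}
Tree: B1–B2, B2–B3

The largest bag has 3 vertices, giving width 2; this decomposition certifies tw(G) ≤ 2. For the lower bound, the 3 vertices {b, d, e} are pairwise adjacent, and any tree decomposition puts a clique entirely inside one bag — forcing width ≥ 2. The upper and lower bounds meet at 2, so that is the treewidth.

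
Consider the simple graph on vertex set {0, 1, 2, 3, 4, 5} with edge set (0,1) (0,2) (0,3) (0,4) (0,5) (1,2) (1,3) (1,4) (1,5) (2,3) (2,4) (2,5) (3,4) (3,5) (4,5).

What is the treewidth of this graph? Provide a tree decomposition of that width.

A single bag containing all 6 vertices is trivially a valid decomposition of width 5. Conversely, {0, 1, 2, 3, 4, 5} is a clique of size 6, and the vertices of any clique must share a bag in every tree decomposition; so some bag has ≥ 6 vertices and tw(G) ≥ 5. The upper and lower bounds meet at 5, so that is the treewidth.

Treewidth 5.
One optimal decomposition is:
Bags: B1 = {0, 1, 2, 3, 4, 5}
Tree: (single bag)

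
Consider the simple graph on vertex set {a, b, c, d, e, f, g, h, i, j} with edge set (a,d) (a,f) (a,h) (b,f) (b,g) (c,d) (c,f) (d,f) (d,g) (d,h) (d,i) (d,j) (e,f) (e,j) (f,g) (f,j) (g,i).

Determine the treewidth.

A width-2 tree decomposition is:
Bags: B1 = {a, d, f}  B2 = {d, f, g}  B3 = {d, f, j}  B4 = {e, f, j}  B5 = {c, d, f}  B6 = {b, f, g}  B7 = {d, g, i}  B8 = {a, d, h}
Tree: B1–B2, B2–B3, B3–B4, B2–B5, B2–B6, B2–B7, B1–B8
Every bag has size at most 3, so the width is 3 − 1 = 2 and tw(G) ≤ 2. For the lower bound, the 3 vertices {a, d, h} are pairwise adjacent, and any tree decomposition puts a clique entirely inside one bag — forcing width ≥ 2. Therefore the treewidth is 2.

2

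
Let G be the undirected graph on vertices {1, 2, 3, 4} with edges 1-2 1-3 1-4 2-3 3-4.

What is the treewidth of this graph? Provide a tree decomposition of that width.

Treewidth 2.
One such decomposition:
Bags: B1 = {1, 2, 3}  B2 = {1, 3, 4}
Tree: B1–B2

The largest bag has 3 vertices, giving width 2; this decomposition certifies tw(G) ≤ 2. On the other hand G contains the 3-clique {1, 2, 3}. A clique must lie in a single bag of any decomposition, so no decomposition can have width below 2. Combining the bounds, tw(G) = 2.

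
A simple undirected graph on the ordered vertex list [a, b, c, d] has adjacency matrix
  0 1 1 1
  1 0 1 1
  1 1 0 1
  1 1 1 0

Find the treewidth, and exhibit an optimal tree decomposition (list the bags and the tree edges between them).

A single bag containing all 4 vertices is trivially a valid decomposition of width 3. On the other hand G contains the 4-clique {a, b, c, d}. A clique must lie in a single bag of any decomposition, so no decomposition can have width below 3. The upper and lower bounds meet at 3, so that is the treewidth.

Treewidth 3.
Bags: B1 = {a, b, c, d}
Tree: (single bag)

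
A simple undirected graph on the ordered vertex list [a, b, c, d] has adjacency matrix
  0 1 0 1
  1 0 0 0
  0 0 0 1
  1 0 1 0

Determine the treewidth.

1

A width-1 tree decomposition is:
Bags: B1 = {a, b}  B2 = {a, d}  B3 = {c, d}
Tree: B1–B2, B2–B3
Every bag has size at most 2, so the width is 2 − 1 = 1 and tw(G) ≤ 1. Since G has at least one edge (e.g. b–a), it is not an edgeless graph, so tw(G) ≥ 1. Hence tw(G) = 1 exactly.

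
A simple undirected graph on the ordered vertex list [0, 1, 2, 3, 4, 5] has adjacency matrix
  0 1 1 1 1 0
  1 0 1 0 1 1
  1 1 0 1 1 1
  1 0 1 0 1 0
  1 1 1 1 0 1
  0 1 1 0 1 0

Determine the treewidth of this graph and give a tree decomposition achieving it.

Each bag holds 4 vertices, so the decomposition has width 3, which upper-bounds the treewidth. Conversely, {0, 1, 2, 4} is a clique of size 4, and the vertices of any clique must share a bag in every tree decomposition; so some bag has ≥ 4 vertices and tw(G) ≥ 3. Combining the bounds, tw(G) = 3.

Treewidth 3.
One optimal decomposition is:
Bags: B1 = {0, 1, 2, 4}  B2 = {0, 2, 3, 4}  B3 = {1, 2, 4, 5}
Tree: B1–B2, B1–B3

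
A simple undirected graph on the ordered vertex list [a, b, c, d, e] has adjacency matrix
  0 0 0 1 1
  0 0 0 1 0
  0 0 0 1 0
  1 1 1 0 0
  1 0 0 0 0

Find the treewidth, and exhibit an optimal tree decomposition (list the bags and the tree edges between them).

Treewidth 1.
Bags: B1 = {a, d}  B2 = {b, d}  B3 = {a, e}  B4 = {c, d}
Tree: B1–B2, B1–B3, B2–B4

Every bag has size at most 2, so the width is 2 − 1 = 1 and tw(G) ≤ 1. Since G has at least one edge (e.g. d–a), it is not an edgeless graph, so tw(G) ≥ 1. Hence tw(G) = 1 exactly.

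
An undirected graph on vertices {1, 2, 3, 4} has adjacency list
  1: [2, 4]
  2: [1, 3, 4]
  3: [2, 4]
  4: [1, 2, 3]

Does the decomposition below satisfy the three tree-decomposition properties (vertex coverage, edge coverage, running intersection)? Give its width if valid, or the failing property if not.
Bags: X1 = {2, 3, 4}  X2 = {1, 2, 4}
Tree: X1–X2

Yes; width 2.

Checking the three conditions: (i) the bags cover all of {1, 2, 3, 4}; (ii) for each edge, some bag contains both endpoints; (iii) the bags containing any fixed vertex form a subtree. All hold, so the decomposition is valid with width 3 − 1 = 2.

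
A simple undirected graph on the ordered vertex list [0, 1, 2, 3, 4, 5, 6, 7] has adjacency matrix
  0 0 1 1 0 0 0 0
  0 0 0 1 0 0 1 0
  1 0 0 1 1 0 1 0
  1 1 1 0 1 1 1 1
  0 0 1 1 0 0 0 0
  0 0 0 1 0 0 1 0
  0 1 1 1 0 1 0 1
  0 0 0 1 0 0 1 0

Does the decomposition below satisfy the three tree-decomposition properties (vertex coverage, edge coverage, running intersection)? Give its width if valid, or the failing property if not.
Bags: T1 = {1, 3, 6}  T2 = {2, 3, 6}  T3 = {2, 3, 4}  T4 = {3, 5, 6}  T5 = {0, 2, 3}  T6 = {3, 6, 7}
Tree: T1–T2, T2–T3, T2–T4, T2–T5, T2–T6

Vertex coverage: the bags together contain {0, 1, 2, 3, 4, 5, 6, 7}, the full vertex set. Edge coverage: each edge of G has both endpoints in at least one bag. Running intersection: for every vertex, the bags containing it form a connected subtree. All three properties hold, so this is a valid tree decomposition of width max|bag| − 1 = 2, and hence tw(G) ≤ 2.

Yes; width 2.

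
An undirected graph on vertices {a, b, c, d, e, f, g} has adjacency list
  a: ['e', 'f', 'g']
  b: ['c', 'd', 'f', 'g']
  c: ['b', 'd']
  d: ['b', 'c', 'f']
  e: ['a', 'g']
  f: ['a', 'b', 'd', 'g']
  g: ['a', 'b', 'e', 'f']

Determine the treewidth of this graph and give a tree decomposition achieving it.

The largest bag has 3 vertices, giving width 2; this decomposition certifies tw(G) ≤ 2. Conversely, {a, e, g} is a clique of size 3, and the vertices of any clique must share a bag in every tree decomposition; so some bag has ≥ 3 vertices and tw(G) ≥ 2. The upper and lower bounds meet at 2, so that is the treewidth.

Treewidth 2.
One optimal decomposition is:
Bags: B1 = {b, f, g}  B2 = {a, f, g}  B3 = {b, d, f}  B4 = {b, c, d}  B5 = {a, e, g}
Tree: B1–B2, B1–B3, B3–B4, B2–B5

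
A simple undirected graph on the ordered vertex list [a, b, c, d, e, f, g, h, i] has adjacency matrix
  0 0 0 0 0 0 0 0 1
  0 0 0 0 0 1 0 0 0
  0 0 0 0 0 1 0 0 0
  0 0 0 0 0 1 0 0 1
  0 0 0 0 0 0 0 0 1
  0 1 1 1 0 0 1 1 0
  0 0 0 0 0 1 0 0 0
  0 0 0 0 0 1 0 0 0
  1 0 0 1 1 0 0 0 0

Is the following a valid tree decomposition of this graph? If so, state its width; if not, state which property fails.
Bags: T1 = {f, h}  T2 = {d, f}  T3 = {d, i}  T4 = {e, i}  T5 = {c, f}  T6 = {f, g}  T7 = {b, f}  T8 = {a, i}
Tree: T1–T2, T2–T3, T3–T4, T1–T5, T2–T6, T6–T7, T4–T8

Checking the three conditions: (i) the bags cover all of {a, b, c, d, e, f, g, h, i}; (ii) for each edge, some bag contains both endpoints; (iii) the bags containing any fixed vertex form a subtree. All hold, so the decomposition is valid with width 2 − 1 = 1.

Yes; width 1.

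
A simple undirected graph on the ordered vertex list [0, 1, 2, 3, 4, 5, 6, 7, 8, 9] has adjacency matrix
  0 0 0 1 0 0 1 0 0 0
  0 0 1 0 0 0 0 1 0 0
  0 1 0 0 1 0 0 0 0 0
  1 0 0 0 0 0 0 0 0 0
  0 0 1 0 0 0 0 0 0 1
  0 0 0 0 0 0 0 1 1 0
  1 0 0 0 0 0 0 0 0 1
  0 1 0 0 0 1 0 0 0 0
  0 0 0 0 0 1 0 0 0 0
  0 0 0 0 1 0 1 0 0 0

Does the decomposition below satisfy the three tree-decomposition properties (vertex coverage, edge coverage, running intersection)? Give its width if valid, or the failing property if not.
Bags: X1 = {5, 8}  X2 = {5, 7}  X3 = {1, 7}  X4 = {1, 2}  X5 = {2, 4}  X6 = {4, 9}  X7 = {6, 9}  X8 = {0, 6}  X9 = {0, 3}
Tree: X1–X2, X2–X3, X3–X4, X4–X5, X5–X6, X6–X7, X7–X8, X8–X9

Checking the three conditions: (i) the bags cover all of {0, 1, 2, 3, 4, 5, 6, 7, 8, 9}; (ii) for each edge, some bag contains both endpoints; (iii) the bags containing any fixed vertex form a subtree. All hold, so the decomposition is valid with width 2 − 1 = 1.

Yes; width 1.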